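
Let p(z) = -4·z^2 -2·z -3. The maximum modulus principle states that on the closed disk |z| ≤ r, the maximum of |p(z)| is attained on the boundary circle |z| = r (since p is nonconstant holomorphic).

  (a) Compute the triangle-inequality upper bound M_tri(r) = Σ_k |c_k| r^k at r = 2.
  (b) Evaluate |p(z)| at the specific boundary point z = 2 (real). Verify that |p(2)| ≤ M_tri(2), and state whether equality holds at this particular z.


Coefficients: c_0 = -3, c_1 = -2, c_2 = -4. Radius r = 2.
Part (a). Triangle bound: M_tri(r) = Σ_k |c_k| r^k
  = |-3|·2^0 + |-2|·2^1 + |-4|·2^2
  = 3 + 4 + 16 = 23.
This bounds M(r) := max_{|z|=r} |p(z)| from above; equality holds iff all terms c_k z^k can be made to align in phase at a single z on |z|=r.
Part (b). At z = 2 (real, on the circle |z| = r):
  p(2) = (-3)·2^0 + (-2)·2^1 + (-4)·2^2 = -23.
  |p(2)| = 23.
Since all nonzero coefficients share the same sign, |p(2)| = 23 = M_tri(2); the triangle bound is attained at z = 2, so in fact M(r) = 23.

M_tri(2) = 23; |p(2)| = 23; equality at z=2: yes.


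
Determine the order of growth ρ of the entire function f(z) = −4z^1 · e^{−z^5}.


M(r) = max_{|z|=r} |-4|·|z|^1·|e^{−z^5}| = 4·r^1 · e^{1r^5} (the factors attain their maxima compatibly on |z|=r). Then log M(r) = log 4 + 1·log r + 1r^5, dominated by the last term, so log log M(r) ~ 5·log r. The polynomial factor -4z^1 contributes only a log r term and does not affect the order. ρ = 5.
Therefore ρ = 5.

Order ρ = 5.


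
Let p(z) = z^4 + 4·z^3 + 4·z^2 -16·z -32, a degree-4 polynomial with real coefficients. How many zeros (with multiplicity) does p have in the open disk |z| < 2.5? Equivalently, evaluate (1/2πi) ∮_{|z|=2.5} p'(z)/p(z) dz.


The zeros of p are: -2, (-2 + 2i), (-2 - 2i), 2.
Their magnitudes are: 2, 2.828, 2.828, 2.
Zeros with |z| < R = 2.5: -2, 2.
Count = 2.
By the argument principle, (1/2πi) ∮_{|z|=R} p'(z)/p(z) dz equals exactly this count.

Number of zeros inside |z| < 2.5: 2.


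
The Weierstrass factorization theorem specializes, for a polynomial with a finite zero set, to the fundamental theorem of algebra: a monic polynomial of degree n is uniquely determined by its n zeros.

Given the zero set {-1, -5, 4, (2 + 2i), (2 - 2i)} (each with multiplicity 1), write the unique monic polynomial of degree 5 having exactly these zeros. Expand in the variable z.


The polynomial is p(z) = ∏_{α ∈ S} (z − α), where S = {-1, -5, 4, (2 + 2i), (2 - 2i)}.
Expanding the product yields: p(z) = z^5 -2·z^4 -19·z^3 + 72·z^2 -72·z -160.
Note conjugate pairs combine to real quadratics: (z − (2+2i))(z − (2−2i)) = z² − 4z + 8.
The resulting polynomial has degree 5 and real coefficients as required.

p(z) = z^5 -2·z^4 -19·z^3 + 72·z^2 -72·z -160.


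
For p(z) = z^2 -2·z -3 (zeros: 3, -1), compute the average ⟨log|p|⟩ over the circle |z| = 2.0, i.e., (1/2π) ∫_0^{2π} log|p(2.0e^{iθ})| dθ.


Zeros: -1, 3; r = 2.0.
Inside |z| < r: -1. Outside (|z| ≥ r): 3.
p(0) = -3, so log|p(0)| = log(3) = 1.0986.
Apply Jensen: I(r) = log|p(0)| + Σ_k log(r/|z_k|), summed over zeros inside |z| < r.
  log(r/|z_k|) for z_k = -1: log(2.0/1) = 0.6931
  Outside zeros (3) contribute nothing to the Jensen sum.
Sum over inside zeros: 0.6931.
I(r) = log|p(0)| + (inside sum) = 1.0986 + 0.6931 = 1.7918.
Note: since some zeros are outside |z| ≤ r, the simplified n·log(r) form does NOT apply — only the inside zeros contribute.

I(r) ≈ 1.7918.


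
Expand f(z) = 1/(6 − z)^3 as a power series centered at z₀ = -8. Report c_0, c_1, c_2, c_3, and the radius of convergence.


Let w = z − z₀, so z = z₀ + w.
Then 6 − z = 6 − (z₀ + w) = (6 − z₀) − w = 14 − w.
f(z) = 1/(14 − w)^3 = (1/(14)^3) · (1 − w/(14))^{−3}.
By the binomial series (1−u)^{−3} = Σ_{n≥0} C(n+2, 2) u^n for |u|<1, with u = w/(14):
  c_n = C(n+2, 2) / (14)^(n+3).
  c_0 = 1/(14)^3 = 1/2744.
  c_1 = 3/(14)^4 = 3/38416.
  c_2 = 6/(14)^5 = 3/268912.
  c_3 = 10/(14)^6 = 5/3764768.
The series is valid for |w/d| < 1, i.e. |z − z₀| < |d|.
Radius of convergence: R = |6 − z₀| = |14| = 14 (distance from z₀ to the singularity z = 6).

c_0 = 1/2744, c_1 = 3/38416, c_2 = 3/268912, c_3 = 5/3764768; R = 14.


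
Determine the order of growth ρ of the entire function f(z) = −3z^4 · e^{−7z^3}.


M(r) = max_{|z|=r} |-3|·|z|^4·|e^{−7z^3}| = 3·r^4 · e^{7r^3} (the factors attain their maxima compatibly on |z|=r). Then log M(r) = log 3 + 4·log r + 7r^3, dominated by the last term, so log log M(r) ~ 3·log r. The polynomial factor -3z^4 contributes only a log r term and does not affect the order. ρ = 3.
Therefore ρ = 3.

Order ρ = 3.


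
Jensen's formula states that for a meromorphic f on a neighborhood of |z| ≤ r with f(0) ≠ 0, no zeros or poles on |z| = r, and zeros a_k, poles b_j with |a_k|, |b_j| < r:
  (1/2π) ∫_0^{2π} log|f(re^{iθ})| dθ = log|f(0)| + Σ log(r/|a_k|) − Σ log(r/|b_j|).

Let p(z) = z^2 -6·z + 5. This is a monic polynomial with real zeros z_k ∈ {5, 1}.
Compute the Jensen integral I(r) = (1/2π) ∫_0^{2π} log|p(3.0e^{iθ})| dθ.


Zeros: 1, 5; r = 3.0.
Inside |z| < r: 1. Outside (|z| ≥ r): 5.
p(0) = 5, so log|p(0)| = log(5) = 1.6094.
Apply Jensen: I(r) = log|p(0)| + Σ_k log(r/|z_k|), summed over zeros inside |z| < r.
  log(r/|z_k|) for z_k = 1: log(3.0/1) = 1.0986
  Outside zeros (5) contribute nothing to the Jensen sum.
Sum over inside zeros: 1.0986.
I(r) = log|p(0)| + (inside sum) = 1.6094 + 1.0986 = 2.7081.
Note: since some zeros are outside |z| ≤ r, the simplified n·log(r) form does NOT apply — only the inside zeros contribute.

I(r) ≈ 2.7081.


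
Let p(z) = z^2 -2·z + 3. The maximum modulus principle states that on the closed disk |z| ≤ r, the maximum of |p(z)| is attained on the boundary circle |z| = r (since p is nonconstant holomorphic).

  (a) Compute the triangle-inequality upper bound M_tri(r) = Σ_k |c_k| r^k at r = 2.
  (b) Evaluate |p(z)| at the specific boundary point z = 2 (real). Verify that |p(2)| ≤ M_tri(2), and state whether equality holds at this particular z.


Coefficients: c_0 = 3, c_1 = -2, c_2 = 1. Radius r = 2.
Part (a). Triangle bound: M_tri(r) = Σ_k |c_k| r^k
  = |3|·2^0 + |-2|·2^1 + |1|·2^2
  = 3 + 4 + 4 = 11.
This bounds M(r) := max_{|z|=r} |p(z)| from above; equality holds iff all terms c_k z^k can be made to align in phase at a single z on |z|=r.
Part (b). At z = 2 (real, on the circle |z| = r):
  p(2) = (3)·2^0 + (-2)·2^1 + (1)·2^2 = 3.
  |p(2)| = 3.
Check: |p(2)| = 3 ≤ 11 = M_tri(2). ✓ Equality does not hold at z = 2 (the coefficients have mixed signs, so the terms do not all align in phase there).

M_tri(2) = 11; |p(2)| = 3; equality at z=2: no.


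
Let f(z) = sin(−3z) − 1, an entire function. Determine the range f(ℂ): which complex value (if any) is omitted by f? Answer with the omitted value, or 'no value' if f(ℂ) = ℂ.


Little Picard bounds the complement of f(ℂ) to at most one point.
sin is entire and surjective onto ℂ: for every w ∈ ℂ, sin(ζ) = w has a solution ζ ∈ ℂ (e.g., via the complex inverse arcsin). With ζ = −3z this gives z = ζ/(-3). Then 1·sin(−3z) takes every value in 1·ℂ = ℂ, and adding -1 is a bijection of ℂ. So f is surjective and omits no value. (Note: only on the real line is sin bounded by [−1, 1].)

Omitted value: no value.


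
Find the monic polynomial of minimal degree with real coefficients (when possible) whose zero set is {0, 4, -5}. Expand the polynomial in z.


The polynomial is p(z) = ∏_{α ∈ S} (z − α), where S = {0, 4, -5}.
Expanding the product yields: p(z) = z^3 + z^2 -20·z.
The resulting polynomial has degree 3 and real coefficients as required.

p(z) = z^3 + z^2 -20·z.


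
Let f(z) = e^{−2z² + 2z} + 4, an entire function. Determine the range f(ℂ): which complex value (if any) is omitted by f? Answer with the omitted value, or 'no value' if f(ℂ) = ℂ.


Little Picard bounds the complement of f(ℂ) to at most one point.
The exponent g(z) = −2z² + 2z is a nonconstant polynomial, hence surjective onto ℂ. So e^{g(z)} takes every value in {e^w : w ∈ ℂ} = ℂ ∖ {0}. Adding 4 shifts the range to ℂ ∖ {4}. f omits exactly 4.

Omitted value: 4.


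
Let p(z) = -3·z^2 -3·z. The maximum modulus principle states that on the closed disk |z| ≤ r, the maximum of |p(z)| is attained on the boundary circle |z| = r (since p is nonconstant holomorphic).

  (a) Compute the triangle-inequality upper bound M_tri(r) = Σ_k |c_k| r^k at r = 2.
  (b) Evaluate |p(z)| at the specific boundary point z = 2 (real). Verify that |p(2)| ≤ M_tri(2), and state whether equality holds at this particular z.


Coefficients: c_0 = 0, c_1 = -3, c_2 = -3. Radius r = 2.
Part (a). Triangle bound: M_tri(r) = Σ_k |c_k| r^k
  = |0|·2^0 + |-3|·2^1 + |-3|·2^2
  = 0 + 6 + 12 = 18.
This bounds M(r) := max_{|z|=r} |p(z)| from above; equality holds iff all terms c_k z^k can be made to align in phase at a single z on |z|=r.
Part (b). At z = 2 (real, on the circle |z| = r):
  p(2) = (0)·2^0 + (-3)·2^1 + (-3)·2^2 = -18.
  |p(2)| = 18.
Since all nonzero coefficients share the same sign, |p(2)| = 18 = M_tri(2); the triangle bound is attained at z = 2, so in fact M(r) = 18.

M_tri(2) = 18; |p(2)| = 18; equality at z=2: yes.


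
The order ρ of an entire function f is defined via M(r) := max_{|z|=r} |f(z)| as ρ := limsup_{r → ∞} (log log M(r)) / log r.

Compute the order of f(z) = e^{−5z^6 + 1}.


|e^{−5z^6 + 1}| = e^{Re(-5·z^6) + 1} ≤ e^{5|z|^6 + 1} = e^{5r^6 + 1} on |z| = r, so ρ ≤ 6. Choosing z on |z|=r so that -5·z^6 is real positive (always possible by picking arg z appropriately) gives |f(z)| = e^{5r^6 + 1}, matching the bound. The additive constant 1 does not affect log log M(r) ~ 6·log r. Hence ρ = 6.
Therefore ρ = 6.

Order ρ = 6.


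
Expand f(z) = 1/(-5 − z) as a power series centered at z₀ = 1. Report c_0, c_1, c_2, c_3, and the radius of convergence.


Let w = z − z₀, so z = z₀ + w.
Then -5 − z = -5 − (z₀ + w) = (-5 − z₀) − w = -6 − w.
f(z) = 1/(-6 − w) = (1/(-6)) · 1/(1 − w/(-6)) = Σ_{n≥0} w^n / (-6)^(n+1).
So c_n = 1/(-6)^(n+1):
  c_0 = 1/(-6)^1 = -1/6.
  c_1 = 1/(-6)^2 = 1/36.
  c_2 = 1/(-6)^3 = -1/216.
  c_3 = 1/(-6)^4 = 1/1296.
The series is valid for |w/d| < 1, i.e. |z − z₀| < |d|.
Radius of convergence: R = |-5 − z₀| = |-6| = 6 (distance from z₀ to the singularity z = -5).

c_0 = -1/6, c_1 = 1/36, c_2 = -1/216, c_3 = 1/1296; R = 6.


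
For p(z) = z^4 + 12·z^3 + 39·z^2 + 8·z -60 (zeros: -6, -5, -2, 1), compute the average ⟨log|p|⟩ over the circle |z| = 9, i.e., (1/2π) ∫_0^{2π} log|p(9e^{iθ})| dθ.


Zeros: -6, -5, -2, 1; r = 9.
Inside |z| < r: -6, -5, -2, 1. Outside (|z| ≥ r): ∅.
p(0) = -60, so log|p(0)| = log(60) = 4.0943.
Apply Jensen: I(r) = log|p(0)| + Σ_k log(r/|z_k|), summed over zeros inside |z| < r.
  log(r/|z_k|) for z_k = -6: log(9/6) = 0.4055
  log(r/|z_k|) for z_k = -5: log(9/5) = 0.5878
  log(r/|z_k|) for z_k = -2: log(9/2) = 1.5041
  log(r/|z_k|) for z_k = 1: log(9/1) = 2.1972
Sum over inside zeros: 4.6946.
I(r) = log|p(0)| + (inside sum) = 4.0943 + 4.6946 = 8.7889.
Closed form (all zeros inside, monic): I(r) = n·log(r) = 4·log(9) = 8.7889. ✓

I(r) ≈ 8.7889.


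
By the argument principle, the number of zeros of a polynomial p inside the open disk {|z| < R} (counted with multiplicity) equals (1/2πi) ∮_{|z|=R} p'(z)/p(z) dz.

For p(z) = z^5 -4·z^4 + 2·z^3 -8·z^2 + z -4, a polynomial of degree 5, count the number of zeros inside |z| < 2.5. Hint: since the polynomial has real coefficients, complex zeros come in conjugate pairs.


The zeros of p are: (0 + 1i), (0 - 1i), (0 + 1i), (0 - 1i), 4.
Their magnitudes are: 1, 1, 1, 1, 4.
Zeros with |z| < R = 2.5: (0 + 1i), (0 - 1i), (0 + 1i), (0 - 1i).
Count = 4.
By the argument principle, (1/2πi) ∮_{|z|=R} p'(z)/p(z) dz equals exactly this count.

Number of zeros inside |z| < 2.5: 4.


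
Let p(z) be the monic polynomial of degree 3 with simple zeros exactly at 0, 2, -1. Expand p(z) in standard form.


The polynomial is p(z) = ∏_{α ∈ S} (z − α), where S = {0, 2, -1}.
Expanding the product yields: p(z) = z^3 -z^2 -2·z.
The resulting polynomial has degree 3 and real coefficients as required.

p(z) = z^3 -z^2 -2·z.


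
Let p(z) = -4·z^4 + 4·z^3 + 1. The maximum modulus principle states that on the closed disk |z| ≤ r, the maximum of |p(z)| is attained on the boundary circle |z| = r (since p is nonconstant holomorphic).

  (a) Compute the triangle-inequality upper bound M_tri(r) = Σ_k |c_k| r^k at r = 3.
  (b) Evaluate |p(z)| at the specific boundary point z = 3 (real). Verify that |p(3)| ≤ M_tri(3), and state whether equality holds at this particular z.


Coefficients: c_0 = 1, c_1 = 0, c_2 = 0, c_3 = 4, c_4 = -4. Radius r = 3.
Part (a). Triangle bound: M_tri(r) = Σ_k |c_k| r^k
  = |1|·3^0 + |0|·3^1 + |0|·3^2 + |4|·3^3 + |-4|·3^4
  = 1 + 0 + 0 + 108 + 324 = 433.
This bounds M(r) := max_{|z|=r} |p(z)| from above; equality holds iff all terms c_k z^k can be made to align in phase at a single z on |z|=r.
Part (b). At z = 3 (real, on the circle |z| = r):
  p(3) = (1)·3^0 + (0)·3^1 + (0)·3^2 + (4)·3^3 + (-4)·3^4 = -215.
  |p(3)| = 215.
Check: |p(3)| = 215 ≤ 433 = M_tri(3). ✓ Equality does not hold at z = 3 (the coefficients have mixed signs, so the terms do not all align in phase there).

M_tri(3) = 433; |p(3)| = 215; equality at z=3: no.


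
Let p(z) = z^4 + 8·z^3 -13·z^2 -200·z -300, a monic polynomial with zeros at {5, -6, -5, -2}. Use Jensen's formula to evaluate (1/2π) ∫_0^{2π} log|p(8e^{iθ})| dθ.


Zeros: -6, -5, -2, 5; r = 8.
Inside |z| < r: -6, -5, -2, 5. Outside (|z| ≥ r): ∅.
p(0) = -300, so log|p(0)| = log(300) = 5.7038.
Apply Jensen: I(r) = log|p(0)| + Σ_k log(r/|z_k|), summed over zeros inside |z| < r.
  log(r/|z_k|) for z_k = 5: log(8/5) = 0.4700
  log(r/|z_k|) for z_k = -6: log(8/6) = 0.2877
  log(r/|z_k|) for z_k = -5: log(8/5) = 0.4700
  log(r/|z_k|) for z_k = -2: log(8/2) = 1.3863
Sum over inside zeros: 2.6140.
I(r) = log|p(0)| + (inside sum) = 5.7038 + 2.6140 = 8.3178.
Closed form (all zeros inside, monic): I(r) = n·log(r) = 4·log(8) = 8.3178. ✓

I(r) ≈ 8.3178.


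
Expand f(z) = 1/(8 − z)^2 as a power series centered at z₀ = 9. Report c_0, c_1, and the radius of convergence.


Let w = z − z₀, so z = z₀ + w.
Then 8 − z = 8 − (z₀ + w) = (8 − z₀) − w = -1 − w.
f(z) = 1/(-1 − w)^2 = (1/(-1)^2) · (1 − w/(-1))^{−2}.
By the binomial series (1−u)^{−2} = Σ_{n≥0} C(n+1, 1) u^n for |u|<1, with u = w/(-1):
  c_n = C(n+1, 1) / (-1)^(n+2).
  c_0 = 1/(-1)^2 = 1.
  c_1 = 2/(-1)^3 = -2.
The series is valid for |w/d| < 1, i.e. |z − z₀| < |d|.
Radius of convergence: R = |8 − z₀| = |-1| = 1 (distance from z₀ to the singularity z = 8).

c_0 = 1, c_1 = -2; R = 1.


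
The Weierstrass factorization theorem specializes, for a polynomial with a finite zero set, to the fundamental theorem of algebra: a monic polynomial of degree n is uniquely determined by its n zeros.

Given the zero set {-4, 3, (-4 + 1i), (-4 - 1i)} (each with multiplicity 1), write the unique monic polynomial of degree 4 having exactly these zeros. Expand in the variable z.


The polynomial is p(z) = ∏_{α ∈ S} (z − α), where S = {-4, 3, (-4 + 1i), (-4 - 1i)}.
Expanding the product yields: p(z) = z^4 + 9·z^3 + 13·z^2 -79·z -204.
Note conjugate pairs combine to real quadratics: (z − (-4+1i))(z − (-4−1i)) = z² + 8z + 17.
The resulting polynomial has degree 4 and real coefficients as required.

p(z) = z^4 + 9·z^3 + 13·z^2 -79·z -204.


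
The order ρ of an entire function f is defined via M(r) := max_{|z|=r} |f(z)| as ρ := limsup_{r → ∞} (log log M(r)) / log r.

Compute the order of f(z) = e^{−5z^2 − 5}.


|e^{−5z^2 − 5}| = e^{Re(-5·z^2) + -5} ≤ e^{5|z|^2 + -5} = e^{5r^2 + -5} on |z| = r, so ρ ≤ 2. Choosing z on |z|=r so that -5·z^2 is real positive (always possible by picking arg z appropriately) gives |f(z)| = e^{5r^2 + -5}, matching the bound. The additive constant -5 does not affect log log M(r) ~ 2·log r. Hence ρ = 2.
Therefore ρ = 2.

Order ρ = 2.


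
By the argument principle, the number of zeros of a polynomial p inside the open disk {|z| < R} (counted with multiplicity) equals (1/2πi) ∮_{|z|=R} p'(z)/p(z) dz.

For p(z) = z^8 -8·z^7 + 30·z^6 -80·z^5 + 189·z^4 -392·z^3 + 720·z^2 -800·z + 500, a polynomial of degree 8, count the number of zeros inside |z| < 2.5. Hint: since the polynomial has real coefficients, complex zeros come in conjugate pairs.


The zeros of p are: (3 + 1i), (3 - 1i), (1 + 2i), (1 - 2i), (-1 + 2i), (-1 - 2i), (1 + 1i), (1 - 1i).
Their magnitudes are: 3.162, 3.162, 2.236, 2.236, 2.236, 2.236, 1.414, 1.414.
Zeros with |z| < R = 2.5: (1 + 2i), (1 - 2i), (-1 + 2i), (-1 - 2i), (1 + 1i), (1 - 1i).
Count = 6.
By the argument principle, (1/2πi) ∮_{|z|=R} p'(z)/p(z) dz equals exactly this count.

Number of zeros inside |z| < 2.5: 6.


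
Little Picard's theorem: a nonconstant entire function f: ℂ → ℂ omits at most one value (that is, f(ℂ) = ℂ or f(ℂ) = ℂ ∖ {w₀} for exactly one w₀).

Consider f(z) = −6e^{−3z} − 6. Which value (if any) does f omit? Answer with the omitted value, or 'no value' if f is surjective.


Little Picard bounds the complement of f(ℂ) to at most one point.
e^{−3z} is never zero on ℂ, so -6·e^{−3z} takes every value in ℂ ∖ {0}. Adding -6 shifts the range to ℂ ∖ {-6}. Thus f omits exactly the value -6.

Omitted value: -6.


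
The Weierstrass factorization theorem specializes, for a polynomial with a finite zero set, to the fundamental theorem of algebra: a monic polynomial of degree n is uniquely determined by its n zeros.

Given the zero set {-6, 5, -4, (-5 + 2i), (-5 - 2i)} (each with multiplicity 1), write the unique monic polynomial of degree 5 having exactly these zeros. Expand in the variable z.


The polynomial is p(z) = ∏_{α ∈ S} (z − α), where S = {-6, 5, -4, (-5 + 2i), (-5 - 2i)}.
Expanding the product yields: p(z) = z^5 + 15·z^4 + 53·z^3 -235·z^2 -1954·z -3480.
Note conjugate pairs combine to real quadratics: (z − (-5+2i))(z − (-5−2i)) = z² + 10z + 29.
The resulting polynomial has degree 5 and real coefficients as required.

p(z) = z^5 + 15·z^4 + 53·z^3 -235·z^2 -1954·z -3480.


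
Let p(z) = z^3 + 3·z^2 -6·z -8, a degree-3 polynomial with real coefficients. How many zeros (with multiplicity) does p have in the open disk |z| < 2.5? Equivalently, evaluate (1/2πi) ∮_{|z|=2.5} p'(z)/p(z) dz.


The zeros of p are: 2, -4, -1.
Their magnitudes are: 2, 4, 1.
Zeros with |z| < R = 2.5: 2, -1.
Count = 2.
By the argument principle, (1/2πi) ∮_{|z|=R} p'(z)/p(z) dz equals exactly this count.

Number of zeros inside |z| < 2.5: 2.


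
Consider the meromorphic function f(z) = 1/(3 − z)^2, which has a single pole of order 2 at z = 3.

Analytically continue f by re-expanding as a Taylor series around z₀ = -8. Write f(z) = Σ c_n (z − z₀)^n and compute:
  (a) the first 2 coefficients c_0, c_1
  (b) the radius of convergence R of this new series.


Let w = z − z₀, so z = z₀ + w.
Then 3 − z = 3 − (z₀ + w) = (3 − z₀) − w = 11 − w.
f(z) = 1/(11 − w)^2 = (1/(11)^2) · (1 − w/(11))^{−2}.
By the binomial series (1−u)^{−2} = Σ_{n≥0} C(n+1, 1) u^n for |u|<1, with u = w/(11):
  c_n = C(n+1, 1) / (11)^(n+2).
  c_0 = 1/(11)^2 = 1/121.
  c_1 = 2/(11)^3 = 2/1331.
The series is valid for |w/d| < 1, i.e. |z − z₀| < |d|.
Radius of convergence: R = |3 − z₀| = |11| = 11 (distance from z₀ to the singularity z = 3).

c_0 = 1/121, c_1 = 2/1331; R = 11.


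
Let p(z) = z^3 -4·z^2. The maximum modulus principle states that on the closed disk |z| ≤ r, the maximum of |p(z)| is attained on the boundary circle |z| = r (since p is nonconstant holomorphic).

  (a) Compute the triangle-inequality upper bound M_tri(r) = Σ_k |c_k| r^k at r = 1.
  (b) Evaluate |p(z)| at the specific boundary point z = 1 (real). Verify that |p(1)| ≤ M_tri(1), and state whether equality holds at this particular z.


Coefficients: c_0 = 0, c_1 = 0, c_2 = -4, c_3 = 1. Radius r = 1.
Part (a). Triangle bound: M_tri(r) = Σ_k |c_k| r^k
  = |0|·1^0 + |0|·1^1 + |-4|·1^2 + |1|·1^3
  = 0 + 0 + 4 + 1 = 5.
This bounds M(r) := max_{|z|=r} |p(z)| from above; equality holds iff all terms c_k z^k can be made to align in phase at a single z on |z|=r.
Part (b). At z = 1 (real, on the circle |z| = r):
  p(1) = (0)·1^0 + (0)·1^1 + (-4)·1^2 + (1)·1^3 = -3.
  |p(1)| = 3.
Check: |p(1)| = 3 ≤ 5 = M_tri(1). ✓ Equality does not hold at z = 1 (the coefficients have mixed signs, so the terms do not all align in phase there).

M_tri(1) = 5; |p(1)| = 3; equality at z=1: no.


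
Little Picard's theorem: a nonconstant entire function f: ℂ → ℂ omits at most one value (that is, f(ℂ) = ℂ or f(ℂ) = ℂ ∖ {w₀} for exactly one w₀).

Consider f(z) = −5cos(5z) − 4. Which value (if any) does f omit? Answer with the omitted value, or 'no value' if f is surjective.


Little Picard bounds the complement of f(ℂ) to at most one point.
cos is entire and surjective onto ℂ: for every w ∈ ℂ, cos(ζ) = w has a solution ζ ∈ ℂ (e.g., via the complex inverse arccos). With ζ = 5z this gives z = ζ/(5). Then -5·cos(5z) takes every value in -5·ℂ = ℂ, and adding -4 is a bijection of ℂ. So f is surjective and omits no value. (Note: only on the real line is cos bounded by [−1, 1].)

Omitted value: no value.


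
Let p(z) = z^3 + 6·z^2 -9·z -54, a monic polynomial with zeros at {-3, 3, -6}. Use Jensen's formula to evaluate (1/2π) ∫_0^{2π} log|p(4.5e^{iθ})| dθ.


Zeros: -6, -3, 3; r = 4.5.
Inside |z| < r: -3, 3. Outside (|z| ≥ r): -6.
p(0) = -54, so log|p(0)| = log(54) = 3.9890.
Apply Jensen: I(r) = log|p(0)| + Σ_k log(r/|z_k|), summed over zeros inside |z| < r.
  log(r/|z_k|) for z_k = -3: log(4.5/3) = 0.4055
  log(r/|z_k|) for z_k = 3: log(4.5/3) = 0.4055
  Outside zeros (-6) contribute nothing to the Jensen sum.
Sum over inside zeros: 0.8109.
I(r) = log|p(0)| + (inside sum) = 3.9890 + 0.8109 = 4.7999.
Note: since some zeros are outside |z| ≤ r, the simplified n·log(r) form does NOT apply — only the inside zeros contribute.

I(r) ≈ 4.7999.


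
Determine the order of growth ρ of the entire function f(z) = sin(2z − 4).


sin(w) is a linear combination of e^{iw} and e^{−iw} (or e^w, e^{−w} in the hyperbolic case), so |sin(w)| ≤ e^{|w|}. With w = 2z − 4, |w| ≤ 2|z| + 4 = 2r + 4 on |z| = r, giving M(r) ≤ e^{2r + 4}, so ρ ≤ 1. On a suitable ray (z = it for sin/cos; z = t for sinh/cosh, t real → ∞), |sin(2z − 4)| grows like e^{2|t|}/2, so ρ ≥ 1. Hence ρ = 1.
Therefore ρ = 1.

Order ρ = 1.


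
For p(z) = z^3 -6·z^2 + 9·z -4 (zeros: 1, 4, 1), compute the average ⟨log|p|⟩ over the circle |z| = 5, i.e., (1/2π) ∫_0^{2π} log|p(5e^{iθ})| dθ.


Zeros: 1, 1, 4; r = 5.
Inside |z| < r: 1, 1, 4. Outside (|z| ≥ r): ∅.
p(0) = -4, so log|p(0)| = log(4) = 1.3863.
Apply Jensen: I(r) = log|p(0)| + Σ_k log(r/|z_k|), summed over zeros inside |z| < r.
  log(r/|z_k|) for z_k = 1: log(5/1) = 1.6094
  log(r/|z_k|) for z_k = 4: log(5/4) = 0.2231
  log(r/|z_k|) for z_k = 1: log(5/1) = 1.6094
Sum over inside zeros: 3.4420.
I(r) = log|p(0)| + (inside sum) = 1.3863 + 3.4420 = 4.8283.
Closed form (all zeros inside, monic): I(r) = n·log(r) = 3·log(5) = 4.8283. ✓

I(r) ≈ 4.8283.


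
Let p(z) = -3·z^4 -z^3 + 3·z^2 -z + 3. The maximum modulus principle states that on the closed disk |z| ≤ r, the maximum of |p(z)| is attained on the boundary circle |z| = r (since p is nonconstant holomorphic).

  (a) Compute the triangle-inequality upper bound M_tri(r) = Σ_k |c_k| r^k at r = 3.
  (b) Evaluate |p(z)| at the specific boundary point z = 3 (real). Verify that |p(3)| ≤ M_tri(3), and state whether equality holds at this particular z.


Coefficients: c_0 = 3, c_1 = -1, c_2 = 3, c_3 = -1, c_4 = -3. Radius r = 3.
Part (a). Triangle bound: M_tri(r) = Σ_k |c_k| r^k
  = |3|·3^0 + |-1|·3^1 + |3|·3^2 + |-1|·3^3 + |-3|·3^4
  = 3 + 3 + 27 + 27 + 243 = 303.
This bounds M(r) := max_{|z|=r} |p(z)| from above; equality holds iff all terms c_k z^k can be made to align in phase at a single z on |z|=r.
Part (b). At z = 3 (real, on the circle |z| = r):
  p(3) = (3)·3^0 + (-1)·3^1 + (3)·3^2 + (-1)·3^3 + (-3)·3^4 = -243.
  |p(3)| = 243.
Check: |p(3)| = 243 ≤ 303 = M_tri(3). ✓ Equality does not hold at z = 3 (the coefficients have mixed signs, so the terms do not all align in phase there).

M_tri(3) = 303; |p(3)| = 243; equality at z=3: no.


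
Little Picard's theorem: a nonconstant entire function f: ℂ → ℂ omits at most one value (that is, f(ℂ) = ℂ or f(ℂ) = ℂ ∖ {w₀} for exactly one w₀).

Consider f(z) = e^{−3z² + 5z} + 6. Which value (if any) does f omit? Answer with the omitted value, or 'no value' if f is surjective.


Little Picard bounds the complement of f(ℂ) to at most one point.
The exponent g(z) = −3z² + 5z is a nonconstant polynomial, hence surjective onto ℂ. So e^{g(z)} takes every value in {e^w : w ∈ ℂ} = ℂ ∖ {0}. Adding 6 shifts the range to ℂ ∖ {6}. f omits exactly 6.

Omitted value: 6.


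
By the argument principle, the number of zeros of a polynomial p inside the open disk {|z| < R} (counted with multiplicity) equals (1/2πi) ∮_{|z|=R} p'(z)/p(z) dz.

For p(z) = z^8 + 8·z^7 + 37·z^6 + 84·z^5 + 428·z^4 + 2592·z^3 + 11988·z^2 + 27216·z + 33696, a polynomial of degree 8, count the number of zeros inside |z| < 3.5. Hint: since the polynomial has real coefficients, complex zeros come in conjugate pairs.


The zeros of p are: (3 + 3i), (3 - 3i), (-2 + 2i), (-2 - 2i), (-2 + 3i), (-2 - 3i), (-3 + 3i), (-3 - 3i).
Their magnitudes are: 4.243, 4.243, 2.828, 2.828, 3.606, 3.606, 4.243, 4.243.
Zeros with |z| < R = 3.5: (-2 + 2i), (-2 - 2i).
Count = 2.
By the argument principle, (1/2πi) ∮_{|z|=R} p'(z)/p(z) dz equals exactly this count.

Number of zeros inside |z| < 3.5: 2.


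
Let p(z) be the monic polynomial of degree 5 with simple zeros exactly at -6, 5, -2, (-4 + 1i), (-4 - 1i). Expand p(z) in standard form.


The polynomial is p(z) = ∏_{α ∈ S} (z − α), where S = {-6, 5, -2, (-4 + 1i), (-4 - 1i)}.
Expanding the product yields: p(z) = z^5 + 11·z^4 + 13·z^3 -233·z^2 -956·z -1020.
Note conjugate pairs combine to real quadratics: (z − (-4+1i))(z − (-4−1i)) = z² + 8z + 17.
The resulting polynomial has degree 5 and real coefficients as required.

p(z) = z^5 + 11·z^4 + 13·z^3 -233·z^2 -956·z -1020.


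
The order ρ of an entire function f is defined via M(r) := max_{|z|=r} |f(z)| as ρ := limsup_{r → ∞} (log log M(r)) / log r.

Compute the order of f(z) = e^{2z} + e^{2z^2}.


Each summand is entire of order 1 and 2 respectively (as in the single-exponential case). The order of a sum is at most the max of the orders, so ρ ≤ 2. For the lower bound: on |z|=r choose arg z so that 2z^2 is real positive; then |e^{2z^2}| = e^{2r^2} while |e^{2z}| ≤ e^{2r^1} = o(e^{2r^2}). So |f| ≥ e^{2r^2}(1 − o(1)) and ρ ≥ 2. Hence ρ = max(1, 2) = 2.
Therefore ρ = 2.

Order ρ = 2.


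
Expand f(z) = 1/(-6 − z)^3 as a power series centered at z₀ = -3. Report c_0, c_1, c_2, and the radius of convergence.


Let w = z − z₀, so z = z₀ + w.
Then -6 − z = -6 − (z₀ + w) = (-6 − z₀) − w = -3 − w.
f(z) = 1/(-3 − w)^3 = (1/(-3)^3) · (1 − w/(-3))^{−3}.
By the binomial series (1−u)^{−3} = Σ_{n≥0} C(n+2, 2) u^n for |u|<1, with u = w/(-3):
  c_n = C(n+2, 2) / (-3)^(n+3).
  c_0 = 1/(-3)^3 = -1/27.
  c_1 = 3/(-3)^4 = 1/27.
  c_2 = 6/(-3)^5 = -2/81.
The series is valid for |w/d| < 1, i.e. |z − z₀| < |d|.
Radius of convergence: R = |-6 − z₀| = |-3| = 3 (distance from z₀ to the singularity z = -6).

c_0 = -1/27, c_1 = 1/27, c_2 = -2/81; R = 3.


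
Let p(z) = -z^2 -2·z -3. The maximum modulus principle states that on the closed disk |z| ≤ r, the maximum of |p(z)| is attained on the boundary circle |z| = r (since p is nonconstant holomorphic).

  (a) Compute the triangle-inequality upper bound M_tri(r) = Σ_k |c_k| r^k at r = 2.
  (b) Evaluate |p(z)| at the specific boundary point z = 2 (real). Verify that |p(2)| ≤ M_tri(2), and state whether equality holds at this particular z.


Coefficients: c_0 = -3, c_1 = -2, c_2 = -1. Radius r = 2.
Part (a). Triangle bound: M_tri(r) = Σ_k |c_k| r^k
  = |-3|·2^0 + |-2|·2^1 + |-1|·2^2
  = 3 + 4 + 4 = 11.
This bounds M(r) := max_{|z|=r} |p(z)| from above; equality holds iff all terms c_k z^k can be made to align in phase at a single z on |z|=r.
Part (b). At z = 2 (real, on the circle |z| = r):
  p(2) = (-3)·2^0 + (-2)·2^1 + (-1)·2^2 = -11.
  |p(2)| = 11.
Since all nonzero coefficients share the same sign, |p(2)| = 11 = M_tri(2); the triangle bound is attained at z = 2, so in fact M(r) = 11.

M_tri(2) = 11; |p(2)| = 11; equality at z=2: yes.


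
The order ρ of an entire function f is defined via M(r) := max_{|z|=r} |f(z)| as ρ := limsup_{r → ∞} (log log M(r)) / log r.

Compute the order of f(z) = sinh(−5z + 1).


sinh(w) is a linear combination of e^{iw} and e^{−iw} (or e^w, e^{−w} in the hyperbolic case), so |sinh(w)| ≤ e^{|w|}. With w = −5z + 1, |w| ≤ 5|z| + 1 = 5r + 1 on |z| = r, giving M(r) ≤ e^{5r + 1}, so ρ ≤ 1. On a suitable ray (z = it for sin/cos; z = t for sinh/cosh, t real → ∞), |sinh(−5z + 1)| grows like e^{5|t|}/2, so ρ ≥ 1. Hence ρ = 1.
Therefore ρ = 1.

Order ρ = 1.


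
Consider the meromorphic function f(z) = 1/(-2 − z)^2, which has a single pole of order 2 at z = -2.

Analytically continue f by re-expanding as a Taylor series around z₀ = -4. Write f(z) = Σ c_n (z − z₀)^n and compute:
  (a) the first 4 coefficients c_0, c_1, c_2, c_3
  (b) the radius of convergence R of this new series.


Let w = z − z₀, so z = z₀ + w.
Then -2 − z = -2 − (z₀ + w) = (-2 − z₀) − w = 2 − w.
f(z) = 1/(2 − w)^2 = (1/(2)^2) · (1 − w/(2))^{−2}.
By the binomial series (1−u)^{−2} = Σ_{n≥0} C(n+1, 1) u^n for |u|<1, with u = w/(2):
  c_n = C(n+1, 1) / (2)^(n+2).
  c_0 = 1/(2)^2 = 1/4.
  c_1 = 2/(2)^3 = 1/4.
  c_2 = 3/(2)^4 = 3/16.
  c_3 = 4/(2)^5 = 1/8.
The series is valid for |w/d| < 1, i.e. |z − z₀| < |d|.
Radius of convergence: R = |-2 − z₀| = |2| = 2 (distance from z₀ to the singularity z = -2).

c_0 = 1/4, c_1 = 1/4, c_2 = 3/16, c_3 = 1/8; R = 2.


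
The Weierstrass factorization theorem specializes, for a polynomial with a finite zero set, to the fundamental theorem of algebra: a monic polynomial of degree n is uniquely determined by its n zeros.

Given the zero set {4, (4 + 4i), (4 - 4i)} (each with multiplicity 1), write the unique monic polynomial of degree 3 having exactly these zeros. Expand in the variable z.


The polynomial is p(z) = ∏_{α ∈ S} (z − α), where S = {4, (4 + 4i), (4 - 4i)}.
Expanding the product yields: p(z) = z^3 -12·z^2 + 64·z -128.
Note conjugate pairs combine to real quadratics: (z − (4+4i))(z − (4−4i)) = z² − 8z + 32.
The resulting polynomial has degree 3 and real coefficients as required.

p(z) = z^3 -12·z^2 + 64·z -128.


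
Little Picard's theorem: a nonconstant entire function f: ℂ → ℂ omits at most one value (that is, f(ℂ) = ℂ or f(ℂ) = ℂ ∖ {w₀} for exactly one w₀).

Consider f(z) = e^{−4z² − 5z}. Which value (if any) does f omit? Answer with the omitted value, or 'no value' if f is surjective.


Little Picard bounds the complement of f(ℂ) to at most one point.
The exponent g(z) = −4z² − 5z is a nonconstant polynomial, hence surjective onto ℂ. So e^{g(z)} takes every value in {e^w : w ∈ ℂ} = ℂ ∖ {0}. Adding 0 shifts the range to ℂ ∖ {0}. f omits exactly 0.

Omitted value: 0.


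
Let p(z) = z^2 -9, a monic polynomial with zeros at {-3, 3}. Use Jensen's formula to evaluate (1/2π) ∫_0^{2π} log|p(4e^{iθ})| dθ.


Zeros: -3, 3; r = 4.
Inside |z| < r: -3, 3. Outside (|z| ≥ r): ∅.
p(0) = -9, so log|p(0)| = log(9) = 2.1972.
Apply Jensen: I(r) = log|p(0)| + Σ_k log(r/|z_k|), summed over zeros inside |z| < r.
  log(r/|z_k|) for z_k = -3: log(4/3) = 0.2877
  log(r/|z_k|) for z_k = 3: log(4/3) = 0.2877
Sum over inside zeros: 0.5754.
I(r) = log|p(0)| + (inside sum) = 2.1972 + 0.5754 = 2.7726.
Closed form (all zeros inside, monic): I(r) = n·log(r) = 2·log(4) = 2.7726. ✓

I(r) ≈ 2.7726.


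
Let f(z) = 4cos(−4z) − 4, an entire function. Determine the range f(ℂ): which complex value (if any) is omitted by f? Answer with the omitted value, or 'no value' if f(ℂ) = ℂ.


Little Picard bounds the complement of f(ℂ) to at most one point.
cos is entire and surjective onto ℂ: for every w ∈ ℂ, cos(ζ) = w has a solution ζ ∈ ℂ (e.g., via the complex inverse arccos). With ζ = −4z this gives z = ζ/(-4). Then 4·cos(−4z) takes every value in 4·ℂ = ℂ, and adding -4 is a bijection of ℂ. So f is surjective and omits no value. (Note: only on the real line is cos bounded by [−1, 1].)

Omitted value: no value.


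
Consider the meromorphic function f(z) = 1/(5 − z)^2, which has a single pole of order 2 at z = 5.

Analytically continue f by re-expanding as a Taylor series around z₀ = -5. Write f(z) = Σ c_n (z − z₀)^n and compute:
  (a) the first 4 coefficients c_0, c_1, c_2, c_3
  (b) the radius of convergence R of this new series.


Let w = z − z₀, so z = z₀ + w.
Then 5 − z = 5 − (z₀ + w) = (5 − z₀) − w = 10 − w.
f(z) = 1/(10 − w)^2 = (1/(10)^2) · (1 − w/(10))^{−2}.
By the binomial series (1−u)^{−2} = Σ_{n≥0} C(n+1, 1) u^n for |u|<1, with u = w/(10):
  c_n = C(n+1, 1) / (10)^(n+2).
  c_0 = 1/(10)^2 = 1/100.
  c_1 = 2/(10)^3 = 1/500.
  c_2 = 3/(10)^4 = 3/10000.
  c_3 = 4/(10)^5 = 1/25000.
The series is valid for |w/d| < 1, i.e. |z − z₀| < |d|.
Radius of convergence: R = |5 − z₀| = |10| = 10 (distance from z₀ to the singularity z = 5).

c_0 = 1/100, c_1 = 1/500, c_2 = 3/10000, c_3 = 1/25000; R = 10.


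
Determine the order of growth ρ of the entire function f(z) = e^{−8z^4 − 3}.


|e^{−8z^4 − 3}| = e^{Re(-8·z^4) + -3} ≤ e^{8|z|^4 + -3} = e^{8r^4 + -3} on |z| = r, so ρ ≤ 4. Choosing z on |z|=r so that -8·z^4 is real positive (always possible by picking arg z appropriately) gives |f(z)| = e^{8r^4 + -3}, matching the bound. The additive constant -3 does not affect log log M(r) ~ 4·log r. Hence ρ = 4.
Therefore ρ = 4.

Order ρ = 4.


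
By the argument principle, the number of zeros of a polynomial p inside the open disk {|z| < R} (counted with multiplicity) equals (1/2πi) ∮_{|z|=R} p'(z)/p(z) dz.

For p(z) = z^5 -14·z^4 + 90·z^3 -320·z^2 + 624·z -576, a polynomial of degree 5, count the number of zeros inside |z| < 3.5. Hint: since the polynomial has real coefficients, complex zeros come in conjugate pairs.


The zeros of p are: (2 + 2i), (2 - 2i), 4, (3 + 3i), (3 - 3i).
Their magnitudes are: 2.828, 2.828, 4, 4.243, 4.243.
Zeros with |z| < R = 3.5: (2 + 2i), (2 - 2i).
Count = 2.
By the argument principle, (1/2πi) ∮_{|z|=R} p'(z)/p(z) dz equals exactly this count.

Number of zeros inside |z| < 3.5: 2.


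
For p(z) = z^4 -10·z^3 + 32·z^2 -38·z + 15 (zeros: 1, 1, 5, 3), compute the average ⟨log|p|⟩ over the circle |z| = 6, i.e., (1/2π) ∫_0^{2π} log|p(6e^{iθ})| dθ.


Zeros: 1, 1, 3, 5; r = 6.
Inside |z| < r: 1, 1, 3, 5. Outside (|z| ≥ r): ∅.
p(0) = 15, so log|p(0)| = log(15) = 2.7081.
Apply Jensen: I(r) = log|p(0)| + Σ_k log(r/|z_k|), summed over zeros inside |z| < r.
  log(r/|z_k|) for z_k = 1: log(6/1) = 1.7918
  log(r/|z_k|) for z_k = 1: log(6/1) = 1.7918
  log(r/|z_k|) for z_k = 5: log(6/5) = 0.1823
  log(r/|z_k|) for z_k = 3: log(6/3) = 0.6931
Sum over inside zeros: 4.4590.
I(r) = log|p(0)| + (inside sum) = 2.7081 + 4.4590 = 7.1670.
Closed form (all zeros inside, monic): I(r) = n·log(r) = 4·log(6) = 7.1670. ✓

I(r) ≈ 7.1670.


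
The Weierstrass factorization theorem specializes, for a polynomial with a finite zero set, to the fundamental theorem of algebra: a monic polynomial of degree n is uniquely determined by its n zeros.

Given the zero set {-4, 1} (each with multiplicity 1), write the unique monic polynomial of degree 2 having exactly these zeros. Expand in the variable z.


The polynomial is p(z) = ∏_{α ∈ S} (z − α), where S = {-4, 1}.
Expanding the product yields: p(z) = z^2 + 3·z -4.
The resulting polynomial has degree 2 and real coefficients as required.

p(z) = z^2 + 3·z -4.


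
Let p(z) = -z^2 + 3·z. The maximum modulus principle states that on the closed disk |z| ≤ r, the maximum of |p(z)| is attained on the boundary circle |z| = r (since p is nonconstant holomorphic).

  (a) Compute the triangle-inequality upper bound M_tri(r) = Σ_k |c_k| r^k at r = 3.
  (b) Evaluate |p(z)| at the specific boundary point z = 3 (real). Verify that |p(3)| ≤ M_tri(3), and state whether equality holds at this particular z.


Coefficients: c_0 = 0, c_1 = 3, c_2 = -1. Radius r = 3.
Part (a). Triangle bound: M_tri(r) = Σ_k |c_k| r^k
  = |0|·3^0 + |3|·3^1 + |-1|·3^2
  = 0 + 9 + 9 = 18.
This bounds M(r) := max_{|z|=r} |p(z)| from above; equality holds iff all terms c_k z^k can be made to align in phase at a single z on |z|=r.
Part (b). At z = 3 (real, on the circle |z| = r):
  p(3) = (0)·3^0 + (3)·3^1 + (-1)·3^2 = 0.
  |p(3)| = 0.
Check: |p(3)| = 0 ≤ 18 = M_tri(3). ✓ Equality does not hold at z = 3 (the coefficients have mixed signs, so the terms do not all align in phase there).

M_tri(3) = 18; |p(3)| = 0; equality at z=3: no.


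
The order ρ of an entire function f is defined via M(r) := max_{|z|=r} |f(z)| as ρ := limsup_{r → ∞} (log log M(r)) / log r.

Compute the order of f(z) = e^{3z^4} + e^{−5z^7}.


Each summand is entire of order 4 and 7 respectively (as in the single-exponential case). The order of a sum is at most the max of the orders, so ρ ≤ 7. For the lower bound: on |z|=r choose arg z so that -5z^7 is real positive; then |e^{-5z^7}| = e^{5r^7} while |e^{3z^4}| ≤ e^{3r^4} = o(e^{5r^7}). So |f| ≥ e^{5r^7}(1 − o(1)) and ρ ≥ 7. Hence ρ = max(4, 7) = 7.
Therefore ρ = 7.

Order ρ = 7.


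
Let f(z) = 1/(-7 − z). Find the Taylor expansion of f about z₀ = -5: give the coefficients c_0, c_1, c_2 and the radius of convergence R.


Let w = z − z₀, so z = z₀ + w.
Then -7 − z = -7 − (z₀ + w) = (-7 − z₀) − w = -2 − w.
f(z) = 1/(-2 − w) = (1/(-2)) · 1/(1 − w/(-2)) = Σ_{n≥0} w^n / (-2)^(n+1).
So c_n = 1/(-2)^(n+1):
  c_0 = 1/(-2)^1 = -1/2.
  c_1 = 1/(-2)^2 = 1/4.
  c_2 = 1/(-2)^3 = -1/8.
The series is valid for |w/d| < 1, i.e. |z − z₀| < |d|.
Radius of convergence: R = |-7 − z₀| = |-2| = 2 (distance from z₀ to the singularity z = -7).

c_0 = -1/2, c_1 = 1/4, c_2 = -1/8; R = 2.


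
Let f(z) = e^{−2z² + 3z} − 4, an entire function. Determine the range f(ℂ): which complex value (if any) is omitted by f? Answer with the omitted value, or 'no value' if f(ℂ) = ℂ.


Little Picard bounds the complement of f(ℂ) to at most one point.
The exponent g(z) = −2z² + 3z is a nonconstant polynomial, hence surjective onto ℂ. So e^{g(z)} takes every value in {e^w : w ∈ ℂ} = ℂ ∖ {0}. Adding -4 shifts the range to ℂ ∖ {-4}. f omits exactly -4.

Omitted value: -4.


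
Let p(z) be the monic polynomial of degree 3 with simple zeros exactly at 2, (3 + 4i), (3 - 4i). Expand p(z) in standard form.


The polynomial is p(z) = ∏_{α ∈ S} (z − α), where S = {2, (3 + 4i), (3 - 4i)}.
Expanding the product yields: p(z) = z^3 -8·z^2 + 37·z -50.
Note conjugate pairs combine to real quadratics: (z − (3+4i))(z − (3−4i)) = z² − 6z + 25.
The resulting polynomial has degree 3 and real coefficients as required.

p(z) = z^3 -8·z^2 + 37·z -50.


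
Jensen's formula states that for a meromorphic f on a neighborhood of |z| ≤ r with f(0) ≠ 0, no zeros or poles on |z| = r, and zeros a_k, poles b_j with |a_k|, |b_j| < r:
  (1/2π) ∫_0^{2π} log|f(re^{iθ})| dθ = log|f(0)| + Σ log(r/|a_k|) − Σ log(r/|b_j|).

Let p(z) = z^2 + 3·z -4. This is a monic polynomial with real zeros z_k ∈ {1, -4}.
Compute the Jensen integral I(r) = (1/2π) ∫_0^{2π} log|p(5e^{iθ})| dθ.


Zeros: -4, 1; r = 5.
Inside |z| < r: -4, 1. Outside (|z| ≥ r): ∅.
p(0) = -4, so log|p(0)| = log(4) = 1.3863.
Apply Jensen: I(r) = log|p(0)| + Σ_k log(r/|z_k|), summed over zeros inside |z| < r.
  log(r/|z_k|) for z_k = 1: log(5/1) = 1.6094
  log(r/|z_k|) for z_k = -4: log(5/4) = 0.2231
Sum over inside zeros: 1.8326.
I(r) = log|p(0)| + (inside sum) = 1.3863 + 1.8326 = 3.2189.
Closed form (all zeros inside, monic): I(r) = n·log(r) = 2·log(5) = 3.2189. ✓

I(r) ≈ 3.2189.
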